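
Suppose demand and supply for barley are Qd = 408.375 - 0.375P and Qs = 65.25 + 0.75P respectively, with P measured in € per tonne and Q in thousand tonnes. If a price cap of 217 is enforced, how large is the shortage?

Evaluating both curves at the ceiling price 217 gives Qd = 327, Qs = 228.
Shortage = Qd - Qs = 327 - 228 = 99.

Shortage = 99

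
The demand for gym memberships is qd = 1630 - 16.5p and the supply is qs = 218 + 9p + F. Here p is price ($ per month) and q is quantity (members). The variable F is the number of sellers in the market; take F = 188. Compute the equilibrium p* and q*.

p* = 48, q* = 838

With F = 188, supply is qs = 406 + 9p.
Equating demand and supply, 1630 - 16.5p = 406 + 9p gives 25.5p = 1224, so p* = 48.
From the demand curve, q* = 1630 - 16.5(48) = 838.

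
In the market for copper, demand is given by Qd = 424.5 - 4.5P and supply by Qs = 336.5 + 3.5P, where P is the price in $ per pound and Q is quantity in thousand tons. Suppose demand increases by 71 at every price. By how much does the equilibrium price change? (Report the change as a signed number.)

Equating demand and supply, 424.5 - 4.5P = 336.5 + 3.5P gives 8P = 88, so P* = 11.
Then Q* = 424.5 - 4.5(11) = 375.
After the shift, demand is Qd = 495.5 - 4.5P.
The new intersection has 159 = 8P, i.e. P = 19.875, Q = 406.0625.
ΔP = 19.875 - 11 = 8.875.

ΔP = 8.875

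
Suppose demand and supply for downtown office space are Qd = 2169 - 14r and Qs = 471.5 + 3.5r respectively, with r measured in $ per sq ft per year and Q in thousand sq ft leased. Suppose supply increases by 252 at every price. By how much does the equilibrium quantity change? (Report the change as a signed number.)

ΔQ = 201.6

Set Qd = Qs: 2169 - 14r = 471.5 + 3.5r, so 1697.5 = 17.5r and r* = 97.
Plugging r* into demand: Q* = 2169 - 14(97) = 811.
After the shift, supply is Qs = 723.5 + 3.5r.
New equilibrium: 1445.5 = 17.5r, so r = 82.6 and Q = 1012.6.
ΔQ = 1012.6 - 811 = 201.6.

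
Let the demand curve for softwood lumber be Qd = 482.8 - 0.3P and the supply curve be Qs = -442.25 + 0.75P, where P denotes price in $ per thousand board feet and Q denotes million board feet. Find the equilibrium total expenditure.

The market clears where 482.8 - 0.3P = -442.25 + 0.75P. Rearranging, 1.05P = 925.05, hence P* = 881.
Plugging P* into demand: Q* = 482.8 - 0.3(881) = 218.5.
Total expenditure = P* × Q* = 881 × 218.5 = 192498.5.

Total expenditure = 192498.5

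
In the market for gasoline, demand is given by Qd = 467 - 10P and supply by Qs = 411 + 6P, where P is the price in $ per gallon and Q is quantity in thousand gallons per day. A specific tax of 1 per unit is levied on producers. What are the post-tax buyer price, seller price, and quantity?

The tax drives a wedge P_b - P_s = 1. Substituting P_s = P_b - 1 into supply: Qs = 405 + 6P_b.
Set Qd = Qs: 467 - 10P_b = 405 + 6P_b, so 62 = 16P_b and P_b = 3.875.
Then P_s = 3.875 - 1 = 2.875 and Q = 467 - 10(3.875) = 428.25.

P_b = 3.875, P_s = 2.875, Q = 428.25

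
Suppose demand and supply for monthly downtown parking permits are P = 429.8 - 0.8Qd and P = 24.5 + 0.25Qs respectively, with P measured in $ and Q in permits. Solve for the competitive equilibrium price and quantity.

P* = 121, Q* = 386

Solving each curve for Q: Qd = 537.25 - 1.25P and Qs = -98 + 4P.
At equilibrium Qd = Qs, so 537.25 - 1.25P = -98 + 4P; collecting terms, 635.25 = 5.25P and P* = 121.
Substitute back: Q* = 537.25 - 1.25(121) = 386.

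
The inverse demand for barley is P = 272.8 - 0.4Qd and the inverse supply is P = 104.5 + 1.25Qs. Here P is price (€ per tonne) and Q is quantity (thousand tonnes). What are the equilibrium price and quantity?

Inverting to quantity form: Qd = 682 - 2.5P and Qs = -83.6 + 0.8P.
At equilibrium Qd = Qs, so 682 - 2.5P = -83.6 + 0.8P; collecting terms, 765.6 = 3.3P and P* = 232.
From the demand curve, Q* = 682 - 2.5(232) = 102.

P* = 232, Q* = 102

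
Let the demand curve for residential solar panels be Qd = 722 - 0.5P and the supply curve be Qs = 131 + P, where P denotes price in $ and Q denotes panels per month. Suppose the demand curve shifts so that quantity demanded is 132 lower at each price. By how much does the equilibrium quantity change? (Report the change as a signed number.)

The market clears where 722 - 0.5P = 131 + P. Rearranging, 1.5P = 591, hence P* = 394.
Plugging P* into demand: Q* = 722 - 0.5(394) = 525.
After the shift, demand is Qd = 590 - 0.5P.
Re-solving, 1.5P = 459 gives P = 306 and Q = 437.
ΔQ = 437 - 525 = -88.

ΔQ = -88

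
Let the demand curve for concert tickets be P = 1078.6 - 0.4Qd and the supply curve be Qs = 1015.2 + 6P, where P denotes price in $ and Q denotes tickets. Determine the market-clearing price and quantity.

P* = 197.8, Q* = 2202

Inverting to quantity form: Qd = 2696.5 - 2.5P.
At equilibrium Qd = Qs, so 2696.5 - 2.5P = 1015.2 + 6P; collecting terms, 1681.3 = 8.5P and P* = 197.8.
Plugging P* into demand: Q* = 2696.5 - 2.5(197.8) = 2202.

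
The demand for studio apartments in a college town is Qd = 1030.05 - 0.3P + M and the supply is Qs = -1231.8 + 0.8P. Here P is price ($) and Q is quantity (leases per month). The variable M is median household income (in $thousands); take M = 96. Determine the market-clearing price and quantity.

With M = 96, demand is Qd = 1126.05 - 0.3P.
At equilibrium Qd = Qs, so 1126.05 - 0.3P = -1231.8 + 0.8P; collecting terms, 2357.85 = 1.1P and P* = 2143.5.
Plugging P* into demand: Q* = 1126.05 - 0.3(2143.5) = 483.

P* = 2143.5, Q* = 483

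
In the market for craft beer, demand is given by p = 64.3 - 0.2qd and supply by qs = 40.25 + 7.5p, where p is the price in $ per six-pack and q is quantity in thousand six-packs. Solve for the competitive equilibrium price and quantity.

In direct form, qd = 321.5 - 5p.
Set qd = qs: 321.5 - 5p = 40.25 + 7.5p, so 281.25 = 12.5p and p* = 22.5.
Substitute back: q* = 321.5 - 5(22.5) = 209.

p* = 22.5, q* = 209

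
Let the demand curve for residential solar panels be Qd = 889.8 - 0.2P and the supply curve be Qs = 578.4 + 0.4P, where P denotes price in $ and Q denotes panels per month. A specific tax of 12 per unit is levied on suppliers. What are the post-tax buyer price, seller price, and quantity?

Suppliers keep P_s = P_b - 12 per unit, so supply in terms of the buyer price is Qs = 573.6 + 0.4P_b.
Equate demand and the shifted supply: 889.8 - 0.2P_b = 573.6 + 0.4P_b, giving 0.6P_b = 316.2, so P_b = 527.
Then P_s = 527 - 12 = 515 and Q = 889.8 - 0.2(527) = 784.4.

P_b = 527, P_s = 515, Q = 784.4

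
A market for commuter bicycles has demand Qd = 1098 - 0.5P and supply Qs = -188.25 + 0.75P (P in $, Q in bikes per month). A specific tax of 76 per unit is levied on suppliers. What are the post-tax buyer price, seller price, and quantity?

With a tax of 76 on suppliers, they supply based on the net price P_s = P_b - 76, so Qs = -245.25 + 0.75P_b.
Set Qd = Qs: 1098 - 0.5P_b = -245.25 + 0.75P_b, so 1343.25 = 1.25P_b and P_b = 1074.6.
Then P_s = 1074.6 - 76 = 998.6 and Q = 1098 - 0.5(1074.6) = 560.7.

P_b = 1074.6, P_s = 998.6, Q = 560.7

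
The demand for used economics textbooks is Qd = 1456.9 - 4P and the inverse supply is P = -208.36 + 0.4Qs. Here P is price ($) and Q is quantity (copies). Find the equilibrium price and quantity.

P* = 144, Q* = 880.9

In direct form, Qs = 520.9 + 2.5P.
At equilibrium Qd = Qs, so 1456.9 - 4P = 520.9 + 2.5P; collecting terms, 936 = 6.5P and P* = 144.
From the demand curve, Q* = 1456.9 - 4(144) = 880.9.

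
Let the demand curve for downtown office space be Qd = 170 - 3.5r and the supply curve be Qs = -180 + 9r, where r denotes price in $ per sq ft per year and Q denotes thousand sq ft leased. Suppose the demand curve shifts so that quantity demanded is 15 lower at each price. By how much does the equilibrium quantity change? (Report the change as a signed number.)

ΔQ = -10.8

Equating demand and supply, 170 - 3.5r = -180 + 9r gives 12.5r = 350, so r* = 28.
From the demand curve, Q* = 170 - 3.5(28) = 72.
After the shift, demand is Qd = 155 - 3.5r.
New equilibrium: 335 = 12.5r, so r = 26.8 and Q = 61.2.
ΔQ = 61.2 - 72 = -10.8.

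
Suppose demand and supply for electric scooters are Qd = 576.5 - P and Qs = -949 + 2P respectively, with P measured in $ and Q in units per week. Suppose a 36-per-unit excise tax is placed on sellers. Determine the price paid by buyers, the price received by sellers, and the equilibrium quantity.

P_b = 532.5, P_s = 496.5, Q = 44

The tax drives a wedge P_b - P_s = 36. Substituting P_s = P_b - 36 into supply: Qs = -1021 + 2P_b.
Set Qd = Qs: 576.5 - P_b = -1021 + 2P_b, so 1597.5 = 3P_b and P_b = 532.5.
So P_s = 496.5 and the quantity traded is Q = 576.5 - 532.5 = 44.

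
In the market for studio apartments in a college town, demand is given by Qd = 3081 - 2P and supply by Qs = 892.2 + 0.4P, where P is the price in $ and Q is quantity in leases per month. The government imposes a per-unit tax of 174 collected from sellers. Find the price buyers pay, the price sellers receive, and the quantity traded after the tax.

Sellers keep P_s = P_b - 174 per unit, so supply in terms of the buyer price is Qs = 822.6 + 0.4P_b.
Market clearing requires 3081 - 2P_b = 822.6 + 0.4P_b; hence 2258.4 = 2.4P_b and P_b = 941.
So P_s = 767 and the quantity traded is Q = 3081 - 2(941) = 1199.

P_b = 941, P_s = 767, Q = 1199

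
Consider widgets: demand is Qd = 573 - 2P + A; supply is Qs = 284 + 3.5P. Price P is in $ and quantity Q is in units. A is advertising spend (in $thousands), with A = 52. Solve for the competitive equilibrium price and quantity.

P* = 62, Q* = 501

With A = 52, demand is Qd = 625 - 2P.
Set Qd = Qs: 625 - 2P = 284 + 3.5P, so 341 = 5.5P and P* = 62.
Substitute back: Q* = 625 - 2(62) = 501.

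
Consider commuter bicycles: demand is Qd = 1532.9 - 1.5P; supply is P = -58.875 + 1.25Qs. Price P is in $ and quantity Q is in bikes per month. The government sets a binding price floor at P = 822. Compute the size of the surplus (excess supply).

Surplus = 404.8

Solving each curve for Q: Qs = 47.1 + 0.8P.
With P fixed at 822, quantity demanded is 299.9 and quantity supplied is 704.7.
Surplus = Qs - Qd = 704.7 - 299.9 = 404.8.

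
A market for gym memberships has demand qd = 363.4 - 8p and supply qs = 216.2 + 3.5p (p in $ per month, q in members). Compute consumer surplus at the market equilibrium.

Set qd = qs: 363.4 - 8p = 216.2 + 3.5p, so 147.2 = 11.5p and p* = 12.8.
Then q* = 363.4 - 8(12.8) = 261.
Demand choke price (qd = 0): p = 363.4/8 = 45.425. Consumer surplus = ½ × (45.425 - 12.8) × 261 = 4257.5625.

Consumer surplus = 4257.5625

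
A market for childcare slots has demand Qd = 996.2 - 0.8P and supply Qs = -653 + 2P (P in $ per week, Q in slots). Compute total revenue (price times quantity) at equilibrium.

Total revenue = 309225

The market clears where 996.2 - 0.8P = -653 + 2P. Rearranging, 2.8P = 1649.2, hence P* = 589.
Substitute back: Q* = 996.2 - 0.8(589) = 525.
Total revenue = P* × Q* = 589 × 525 = 309225.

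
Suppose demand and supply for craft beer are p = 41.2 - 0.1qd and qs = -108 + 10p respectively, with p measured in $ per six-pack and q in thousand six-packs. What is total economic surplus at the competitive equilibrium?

Inverting to quantity form: qd = 412 - 10p.
Set qd = qs: 412 - 10p = -108 + 10p, so 520 = 20p and p* = 26.
Then q* = 412 - 10(26) = 152.
Demand choke price = 41.2; supply choke price = 10.8. CS = ½(41.2 - 26)(152) = 1155.2; PS = ½(26 - 10.8)(152) = 1155.2. Total surplus = 2310.4.

Total surplus = 2310.4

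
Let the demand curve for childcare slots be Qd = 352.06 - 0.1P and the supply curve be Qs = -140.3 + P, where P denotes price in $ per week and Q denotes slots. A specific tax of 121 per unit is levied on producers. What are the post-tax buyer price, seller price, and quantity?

P_b = 557.6, P_s = 436.6, Q = 296.3

With a tax of 121 on producers, they supply based on the net price P_s = P_b - 121, so Qs = -261.3 + P_b.
Market clearing requires 352.06 - 0.1P_b = -261.3 + P_b; hence 613.36 = 1.1P_b and P_b = 557.6.
Then P_s = 557.6 - 121 = 436.6 and Q = 352.06 - 0.1(557.6) = 296.3.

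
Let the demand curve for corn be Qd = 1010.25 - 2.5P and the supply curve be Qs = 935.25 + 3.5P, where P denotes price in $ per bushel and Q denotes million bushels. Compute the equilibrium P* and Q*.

P* = 12.5, Q* = 979

Set Qd = Qs: 1010.25 - 2.5P = 935.25 + 3.5P, so 75 = 6P and P* = 12.5.
Substitute back: Q* = 1010.25 - 2.5(12.5) = 979.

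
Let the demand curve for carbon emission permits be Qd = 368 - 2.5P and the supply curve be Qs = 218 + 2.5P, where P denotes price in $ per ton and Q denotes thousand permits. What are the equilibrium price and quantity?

P* = 30, Q* = 293

The market clears where 368 - 2.5P = 218 + 2.5P. Rearranging, 5P = 150, hence P* = 30.
From the demand curve, Q* = 368 - 2.5(30) = 293.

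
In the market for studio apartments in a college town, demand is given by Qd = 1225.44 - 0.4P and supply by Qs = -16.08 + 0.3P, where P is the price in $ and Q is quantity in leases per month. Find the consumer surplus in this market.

Equating demand and supply, 1225.44 - 0.4P = -16.08 + 0.3P gives 0.7P = 1241.52, so P* = 1773.6.
Then Q* = 1225.44 - 0.4(1773.6) = 516.
Demand choke price (Qd = 0): P = 1225.44/0.4 = 3063.6. Consumer surplus = ½ × (3063.6 - 1773.6) × 516 = 332820.

Consumer surplus = 332820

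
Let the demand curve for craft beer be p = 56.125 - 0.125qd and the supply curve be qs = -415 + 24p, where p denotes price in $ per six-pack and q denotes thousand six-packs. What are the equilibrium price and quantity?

p* = 27, q* = 233

Rewriting in direct form: qd = 449 - 8p.
Equating demand and supply, 449 - 8p = -415 + 24p gives 32p = 864, so p* = 27.
Substitute back: q* = 449 - 8(27) = 233.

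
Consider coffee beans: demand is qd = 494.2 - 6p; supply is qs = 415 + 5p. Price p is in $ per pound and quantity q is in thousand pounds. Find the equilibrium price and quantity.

p* = 7.2, q* = 451

The market clears where 494.2 - 6p = 415 + 5p. Rearranging, 11p = 79.2, hence p* = 7.2.
Substitute back: q* = 494.2 - 6(7.2) = 451.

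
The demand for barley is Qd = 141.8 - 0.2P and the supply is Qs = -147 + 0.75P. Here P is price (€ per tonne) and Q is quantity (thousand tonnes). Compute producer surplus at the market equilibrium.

The market clears where 141.8 - 0.2P = -147 + 0.75P. Rearranging, 0.95P = 288.8, hence P* = 304.
From the demand curve, Q* = 141.8 - 0.2(304) = 81.
Supply choke price (Qs = 0): P = 196. Producer surplus = ½ × (304 - 196) × 81 = 4374.

Producer surplus = 4374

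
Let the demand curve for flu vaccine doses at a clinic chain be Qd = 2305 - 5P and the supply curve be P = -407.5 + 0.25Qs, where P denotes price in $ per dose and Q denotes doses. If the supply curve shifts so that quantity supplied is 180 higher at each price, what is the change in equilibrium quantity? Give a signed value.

In direct form, Qs = 1630 + 4P.
The market clears where 2305 - 5P = 1630 + 4P. Rearranging, 9P = 675, hence P* = 75.
Then Q* = 2305 - 5(75) = 1930.
After the shift, supply is Qs = 1810 + 4P.
New equilibrium: 495 = 9P, so P = 55 and Q = 2030.
ΔQ = 2030 - 1930 = 100.

ΔQ = 100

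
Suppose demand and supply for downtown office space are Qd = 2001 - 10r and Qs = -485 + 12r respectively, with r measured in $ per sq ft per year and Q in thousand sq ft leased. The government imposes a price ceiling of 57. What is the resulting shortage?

Shortage = 1232

Evaluating both curves at the ceiling price 57 gives Qd = 1431, Qs = 199.
Shortage = Qd - Qs = 1431 - 199 = 1232.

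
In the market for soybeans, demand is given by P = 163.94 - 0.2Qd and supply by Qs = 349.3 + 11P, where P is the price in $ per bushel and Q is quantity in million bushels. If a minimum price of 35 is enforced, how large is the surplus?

Rewriting in direct form: Qd = 819.7 - 5P.
With P fixed at 35, quantity demanded is 644.7 and quantity supplied is 734.3.
Surplus = Qs - Qd = 734.3 - 644.7 = 89.6.

Surplus = 89.6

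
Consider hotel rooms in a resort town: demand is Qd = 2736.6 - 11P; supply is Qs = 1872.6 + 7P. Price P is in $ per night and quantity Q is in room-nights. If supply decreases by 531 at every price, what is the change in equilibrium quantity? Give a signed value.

At equilibrium Qd = Qs, so 2736.6 - 11P = 1872.6 + 7P; collecting terms, 864 = 18P and P* = 48.
Plugging P* into demand: Q* = 2736.6 - 11(48) = 2208.6.
After the shift, supply is Qs = 1341.6 + 7P.
The new intersection has 1395 = 18P, i.e. P = 77.5, Q = 1884.1.
ΔQ = 1884.1 - 2208.6 = -324.5.

ΔQ = -324.5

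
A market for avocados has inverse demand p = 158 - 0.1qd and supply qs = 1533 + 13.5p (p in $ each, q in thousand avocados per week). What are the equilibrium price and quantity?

p* = 2, q* = 1560

Solving each curve for q: qd = 1580 - 10p.
Equating demand and supply, 1580 - 10p = 1533 + 13.5p gives 23.5p = 47, so p* = 2.
From the demand curve, q* = 1580 - 10(2) = 1560.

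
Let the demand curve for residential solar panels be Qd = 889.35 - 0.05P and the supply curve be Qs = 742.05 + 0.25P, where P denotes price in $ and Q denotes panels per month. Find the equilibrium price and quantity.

Set Qd = Qs: 889.35 - 0.05P = 742.05 + 0.25P, so 147.3 = 0.3P and P* = 491.
Substitute back: Q* = 889.35 - 0.05(491) = 864.8.

P* = 491, Q* = 864.8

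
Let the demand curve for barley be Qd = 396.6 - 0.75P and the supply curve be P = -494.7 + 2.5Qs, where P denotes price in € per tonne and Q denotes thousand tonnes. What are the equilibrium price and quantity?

In direct form, Qs = 197.88 + 0.4P.
The market clears where 396.6 - 0.75P = 197.88 + 0.4P. Rearranging, 1.15P = 198.72, hence P* = 172.8.
Substitute back: Q* = 396.6 - 0.75(172.8) = 267.

P* = 172.8, Q* = 267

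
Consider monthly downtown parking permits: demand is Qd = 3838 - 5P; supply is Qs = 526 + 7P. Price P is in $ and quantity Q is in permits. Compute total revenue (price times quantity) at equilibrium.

Total revenue = 678408

Set Qd = Qs: 3838 - 5P = 526 + 7P, so 3312 = 12P and P* = 276.
Substitute back: Q* = 3838 - 5(276) = 2458.
Total revenue = P* × Q* = 276 × 2458 = 678408.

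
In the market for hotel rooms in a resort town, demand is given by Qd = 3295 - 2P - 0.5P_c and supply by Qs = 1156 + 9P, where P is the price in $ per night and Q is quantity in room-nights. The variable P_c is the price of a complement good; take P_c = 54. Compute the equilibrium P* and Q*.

P* = 192, Q* = 2884

With P_c = 54, demand is Qd = 3268 - 2P.
Equating demand and supply, 3268 - 2P = 1156 + 9P gives 11P = 2112, so P* = 192.
Substitute back: Q* = 3268 - 2(192) = 2884.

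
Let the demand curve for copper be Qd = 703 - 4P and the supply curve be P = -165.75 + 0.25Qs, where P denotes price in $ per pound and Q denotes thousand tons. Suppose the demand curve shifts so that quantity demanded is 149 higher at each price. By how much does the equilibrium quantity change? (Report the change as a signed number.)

Solving each curve for Q: Qs = 663 + 4P.
The market clears where 703 - 4P = 663 + 4P. Rearranging, 8P = 40, hence P* = 5.
Plugging P* into demand: Q* = 703 - 4(5) = 683.
After the shift, demand is Qd = 852 - 4P.
New equilibrium: 189 = 8P, so P = 23.625 and Q = 757.5.
ΔQ = 757.5 - 683 = 74.5.

ΔQ = 74.5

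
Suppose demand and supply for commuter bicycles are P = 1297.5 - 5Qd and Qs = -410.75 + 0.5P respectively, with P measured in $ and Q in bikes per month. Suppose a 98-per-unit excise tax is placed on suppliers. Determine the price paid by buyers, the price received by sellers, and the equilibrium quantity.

Solving each curve for Q: Qd = 259.5 - 0.2P.
Suppliers keep P_s = P_b - 98 per unit, so supply in terms of the buyer price is Qs = -459.75 + 0.5P_b.
Set Qd = Qs: 259.5 - 0.2P_b = -459.75 + 0.5P_b, so 719.25 = 0.7P_b and P_b = 1027.5.
Then P_s = 1027.5 - 98 = 929.5 and Q = 259.5 - 0.2(1027.5) = 54.

P_b = 1027.5, P_s = 929.5, Q = 54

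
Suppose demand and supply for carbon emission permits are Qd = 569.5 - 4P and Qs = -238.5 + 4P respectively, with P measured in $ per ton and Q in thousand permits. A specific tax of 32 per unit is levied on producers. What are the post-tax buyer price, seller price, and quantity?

P_b = 117, P_s = 85, Q = 101.5

Producers keep P_s = P_b - 32 per unit, so supply in terms of the buyer price is Qs = -366.5 + 4P_b.
Set Qd = Qs: 569.5 - 4P_b = -366.5 + 4P_b, so 936 = 8P_b and P_b = 117.
Then P_s = 117 - 32 = 85 and Q = 569.5 - 4(117) = 101.5.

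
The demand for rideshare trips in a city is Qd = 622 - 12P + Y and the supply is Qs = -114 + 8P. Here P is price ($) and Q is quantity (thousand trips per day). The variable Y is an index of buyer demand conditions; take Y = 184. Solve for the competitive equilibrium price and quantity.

With Y = 184, demand is Qd = 806 - 12P.
The market clears where 806 - 12P = -114 + 8P. Rearranging, 20P = 920, hence P* = 46.
Plugging P* into demand: Q* = 806 - 12(46) = 254.

P* = 46, Q* = 254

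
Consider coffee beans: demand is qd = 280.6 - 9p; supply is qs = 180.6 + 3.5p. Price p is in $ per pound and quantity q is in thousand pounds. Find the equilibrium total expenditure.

Total expenditure = 1668.8

At equilibrium qd = qs, so 280.6 - 9p = 180.6 + 3.5p; collecting terms, 100 = 12.5p and p* = 8.
From the demand curve, q* = 280.6 - 9(8) = 208.6.
Total expenditure = p* × q* = 8 × 208.6 = 1668.8.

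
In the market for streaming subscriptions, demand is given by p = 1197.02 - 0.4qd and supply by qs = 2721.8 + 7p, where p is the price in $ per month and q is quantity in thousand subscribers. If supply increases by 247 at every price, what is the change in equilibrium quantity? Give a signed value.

Solving each curve for q: qd = 2992.55 - 2.5p.
Set qd = qs: 2992.55 - 2.5p = 2721.8 + 7p, so 270.75 = 9.5p and p* = 28.5.
Substitute back: q* = 2992.55 - 2.5(28.5) = 2921.3.
After the shift, supply is qs = 2968.8 + 7p.
The new intersection has 23.75 = 9.5p, i.e. p = 2.5, q = 2986.3.
Δq = 2986.3 - 2921.3 = 65.

Δq = 65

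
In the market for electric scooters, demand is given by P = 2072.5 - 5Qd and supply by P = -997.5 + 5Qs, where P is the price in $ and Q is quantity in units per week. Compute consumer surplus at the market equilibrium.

Rewriting in direct form: Qd = 414.5 - 0.2P and Qs = 199.5 + 0.2P.
Set Qd = Qs: 414.5 - 0.2P = 199.5 + 0.2P, so 215 = 0.4P and P* = 537.5.
Then Q* = 414.5 - 0.2(537.5) = 307.
Demand choke price (Qd = 0): P = 414.5/0.2 = 2072.5. Consumer surplus = ½ × (2072.5 - 537.5) × 307 = 235622.5.

Consumer surplus = 235622.5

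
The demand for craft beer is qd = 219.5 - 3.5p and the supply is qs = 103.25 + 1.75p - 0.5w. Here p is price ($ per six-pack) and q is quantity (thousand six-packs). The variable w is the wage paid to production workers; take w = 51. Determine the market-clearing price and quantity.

p* = 27, q* = 125

With w = 51, supply is qs = 77.75 + 1.75p.
Equating demand and supply, 219.5 - 3.5p = 77.75 + 1.75p gives 5.25p = 141.75, so p* = 27.
Plugging p* into demand: q* = 219.5 - 3.5(27) = 125.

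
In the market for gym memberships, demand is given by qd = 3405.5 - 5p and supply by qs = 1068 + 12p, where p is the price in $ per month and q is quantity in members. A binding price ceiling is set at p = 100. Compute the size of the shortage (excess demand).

Shortage = 637.5

Evaluating both curves at the ceiling price 100 gives qd = 2905.5, qs = 2268.
Shortage = qd - qs = 2905.5 - 2268 = 637.5.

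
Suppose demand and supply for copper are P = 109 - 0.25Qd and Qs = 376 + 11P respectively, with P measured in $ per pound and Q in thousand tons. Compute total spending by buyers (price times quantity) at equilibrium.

Inverting to quantity form: Qd = 436 - 4P.
Equating demand and supply, 436 - 4P = 376 + 11P gives 15P = 60, so P* = 4.
Plugging P* into demand: Q* = 436 - 4(4) = 420.
Total spending by buyers = P* × Q* = 4 × 420 = 1680.

Total spending by buyers = 1680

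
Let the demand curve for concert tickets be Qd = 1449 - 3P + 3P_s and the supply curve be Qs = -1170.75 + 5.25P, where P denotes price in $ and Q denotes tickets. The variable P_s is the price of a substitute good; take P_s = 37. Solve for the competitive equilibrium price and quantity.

With P_s = 37, demand is Qd = 1560 - 3P.
Equating demand and supply, 1560 - 3P = -1170.75 + 5.25P gives 8.25P = 2730.75, so P* = 331.
Then Q* = 1560 - 3(331) = 567.

P* = 331, Q* = 567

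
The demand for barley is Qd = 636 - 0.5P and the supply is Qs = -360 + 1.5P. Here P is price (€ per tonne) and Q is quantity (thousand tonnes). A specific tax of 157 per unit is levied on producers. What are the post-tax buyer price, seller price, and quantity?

Producers keep P_s = P_b - 157 per unit, so supply in terms of the buyer price is Qs = -595.5 + 1.5P_b.
Equate demand and the shifted supply: 636 - 0.5P_b = -595.5 + 1.5P_b, giving 2P_b = 1231.5, so P_b = 615.75.
Then P_s = 615.75 - 157 = 458.75 and Q = 636 - 0.5(615.75) = 328.125.

P_b = 615.75, P_s = 458.75, Q = 328.125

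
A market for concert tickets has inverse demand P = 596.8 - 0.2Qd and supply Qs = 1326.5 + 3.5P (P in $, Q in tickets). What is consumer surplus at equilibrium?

Consumer surplus = 403608.1

In direct form, Qd = 2984 - 5P.
Set Qd = Qs: 2984 - 5P = 1326.5 + 3.5P, so 1657.5 = 8.5P and P* = 195.
Then Q* = 2984 - 5(195) = 2009.
Demand choke price (Qd = 0): P = 2984/5 = 596.8. Consumer surplus = ½ × (596.8 - 195) × 2009 = 403608.1.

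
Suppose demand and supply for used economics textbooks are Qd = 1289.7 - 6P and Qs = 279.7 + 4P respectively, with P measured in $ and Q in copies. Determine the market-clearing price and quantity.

P* = 101, Q* = 683.7

Set Qd = Qs: 1289.7 - 6P = 279.7 + 4P, so 1010 = 10P and P* = 101.
From the demand curve, Q* = 1289.7 - 6(101) = 683.7.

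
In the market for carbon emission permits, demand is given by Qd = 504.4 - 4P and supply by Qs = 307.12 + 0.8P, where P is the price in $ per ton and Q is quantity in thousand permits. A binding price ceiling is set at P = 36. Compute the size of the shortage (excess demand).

Shortage = 24.48

With P fixed at 36, quantity demanded is 360.4 and quantity supplied is 335.92.
Shortage = Qd - Qs = 360.4 - 335.92 = 24.48.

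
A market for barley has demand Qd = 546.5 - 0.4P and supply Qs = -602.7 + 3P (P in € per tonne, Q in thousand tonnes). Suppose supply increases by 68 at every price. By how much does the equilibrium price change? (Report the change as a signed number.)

ΔP = -20

Set Qd = Qs: 546.5 - 0.4P = -602.7 + 3P, so 1149.2 = 3.4P and P* = 338.
Plugging P* into demand: Q* = 546.5 - 0.4(338) = 411.3.
After the shift, supply is Qs = -534.7 + 3P.
Re-solving, 3.4P = 1081.2 gives P = 318 and Q = 419.3.
ΔP = 318 - 338 = -20.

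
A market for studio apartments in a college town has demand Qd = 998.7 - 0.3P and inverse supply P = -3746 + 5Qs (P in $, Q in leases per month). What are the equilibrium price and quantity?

In direct form, Qs = 749.2 + 0.2P.
Set Qd = Qs: 998.7 - 0.3P = 749.2 + 0.2P, so 249.5 = 0.5P and P* = 499.
Then Q* = 998.7 - 0.3(499) = 849.

P* = 499, Q* = 849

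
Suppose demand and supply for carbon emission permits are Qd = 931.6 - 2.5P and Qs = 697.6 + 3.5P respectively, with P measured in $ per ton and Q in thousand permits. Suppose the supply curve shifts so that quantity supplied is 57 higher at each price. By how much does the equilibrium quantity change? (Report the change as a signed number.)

ΔQ = 23.75

Equating demand and supply, 931.6 - 2.5P = 697.6 + 3.5P gives 6P = 234, so P* = 39.
Plugging P* into demand: Q* = 931.6 - 2.5(39) = 834.1.
After the shift, supply is Qs = 754.6 + 3.5P.
Re-solving, 6P = 177 gives P = 29.5 and Q = 857.85.
ΔQ = 857.85 - 834.1 = 23.75.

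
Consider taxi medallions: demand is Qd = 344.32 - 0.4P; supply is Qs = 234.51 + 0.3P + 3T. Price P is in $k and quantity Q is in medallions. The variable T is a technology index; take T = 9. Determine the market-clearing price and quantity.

P* = 118.3, Q* = 297

With T = 9, supply is Qs = 261.51 + 0.3P.
The market clears where 344.32 - 0.4P = 261.51 + 0.3P. Rearranging, 0.7P = 82.81, hence P* = 118.3.
Plugging P* into demand: Q* = 344.32 - 0.4(118.3) = 297.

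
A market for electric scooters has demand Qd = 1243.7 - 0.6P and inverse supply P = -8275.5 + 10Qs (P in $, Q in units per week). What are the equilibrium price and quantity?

P* = 594.5, Q* = 887

Solving each curve for Q: Qs = 827.55 + 0.1P.
The market clears where 1243.7 - 0.6P = 827.55 + 0.1P. Rearranging, 0.7P = 416.15, hence P* = 594.5.
Substitute back: Q* = 1243.7 - 0.6(594.5) = 887.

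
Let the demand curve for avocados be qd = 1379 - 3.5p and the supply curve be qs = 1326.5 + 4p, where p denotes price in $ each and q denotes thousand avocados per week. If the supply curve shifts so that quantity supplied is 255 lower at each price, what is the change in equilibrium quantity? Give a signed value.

The market clears where 1379 - 3.5p = 1326.5 + 4p. Rearranging, 7.5p = 52.5, hence p* = 7.
From the demand curve, q* = 1379 - 3.5(7) = 1354.5.
After the shift, supply is qs = 1071.5 + 4p.
New equilibrium: 307.5 = 7.5p, so p = 41 and q = 1235.5.
Δq = 1235.5 - 1354.5 = -119.

Δq = -119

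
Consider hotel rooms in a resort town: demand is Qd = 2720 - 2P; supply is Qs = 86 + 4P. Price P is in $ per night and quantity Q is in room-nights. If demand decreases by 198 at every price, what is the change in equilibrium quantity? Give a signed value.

ΔQ = -132

At equilibrium Qd = Qs, so 2720 - 2P = 86 + 4P; collecting terms, 2634 = 6P and P* = 439.
Substitute back: Q* = 2720 - 2(439) = 1842.
After the shift, demand is Qd = 2522 - 2P.
Re-solving, 6P = 2436 gives P = 406 and Q = 1710.
ΔQ = 1710 - 1842 = -132.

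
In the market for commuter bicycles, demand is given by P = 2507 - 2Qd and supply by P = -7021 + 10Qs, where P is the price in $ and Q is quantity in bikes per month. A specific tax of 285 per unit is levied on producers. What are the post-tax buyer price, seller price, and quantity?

Inverting to quantity form: Qd = 1253.5 - 0.5P and Qs = 702.1 + 0.1P.
The tax drives a wedge P_b - P_s = 285. Substituting P_s = P_b - 285 into supply: Qs = 673.6 + 0.1P_b.
Market clearing requires 1253.5 - 0.5P_b = 673.6 + 0.1P_b; hence 579.9 = 0.6P_b and P_b = 966.5.
Then P_s = 966.5 - 285 = 681.5 and Q = 1253.5 - 0.5(966.5) = 770.25.

P_b = 966.5, P_s = 681.5, Q = 770.25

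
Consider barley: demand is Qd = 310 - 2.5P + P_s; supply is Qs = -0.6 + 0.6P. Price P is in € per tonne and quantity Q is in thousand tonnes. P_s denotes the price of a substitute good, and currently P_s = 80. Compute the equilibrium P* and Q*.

With P_s = 80, demand is Qd = 390 - 2.5P.
Set Qd = Qs: 390 - 2.5P = -0.6 + 0.6P, so 390.6 = 3.1P and P* = 126.
From the demand curve, Q* = 390 - 2.5(126) = 75.

P* = 126, Q* = 75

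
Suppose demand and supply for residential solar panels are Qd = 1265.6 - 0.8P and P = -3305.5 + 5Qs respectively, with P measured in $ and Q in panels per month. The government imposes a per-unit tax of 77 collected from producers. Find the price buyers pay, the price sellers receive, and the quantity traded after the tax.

P_b = 619.9, P_s = 542.9, Q = 769.68

Solving each curve for Q: Qs = 661.1 + 0.2P.
Producers keep P_s = P_b - 77 per unit, so supply in terms of the buyer price is Qs = 645.7 + 0.2P_b.
Set Qd = Qs: 1265.6 - 0.8P_b = 645.7 + 0.2P_b, so 619.9 = P_b and P_b = 619.9.
Then P_s = 619.9 - 77 = 542.9 and Q = 1265.6 - 0.8(619.9) = 769.68.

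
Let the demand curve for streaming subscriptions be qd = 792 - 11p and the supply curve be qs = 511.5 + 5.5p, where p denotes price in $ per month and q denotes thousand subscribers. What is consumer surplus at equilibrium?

The market clears where 792 - 11p = 511.5 + 5.5p. Rearranging, 16.5p = 280.5, hence p* = 17.
Then q* = 792 - 11(17) = 605.
Demand choke price (qd = 0): p = 792/11 = 72. Consumer surplus = ½ × (72 - 17) × 605 = 16637.5.

Consumer surplus = 16637.5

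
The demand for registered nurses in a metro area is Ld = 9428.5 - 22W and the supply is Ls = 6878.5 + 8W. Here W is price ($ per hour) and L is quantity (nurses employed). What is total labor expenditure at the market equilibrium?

Total labor expenditure = 642472.5

Equating demand and supply, 9428.5 - 22W = 6878.5 + 8W gives 30W = 2550, so W* = 85.
From the demand curve, L* = 9428.5 - 22(85) = 7558.5.
Total labor expenditure = W* × L* = 85 × 7558.5 = 642472.5.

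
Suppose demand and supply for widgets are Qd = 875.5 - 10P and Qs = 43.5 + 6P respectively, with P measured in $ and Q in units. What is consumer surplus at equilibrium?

Consumer surplus = 6319.0125

Set Qd = Qs: 875.5 - 10P = 43.5 + 6P, so 832 = 16P and P* = 52.
Substitute back: Q* = 875.5 - 10(52) = 355.5.
Demand choke price (Qd = 0): P = 875.5/10 = 87.55. Consumer surplus = ½ × (87.55 - 52) × 355.5 = 6319.0125.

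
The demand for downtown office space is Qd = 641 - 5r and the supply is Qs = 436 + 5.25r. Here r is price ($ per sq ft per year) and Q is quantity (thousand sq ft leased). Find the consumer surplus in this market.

The market clears where 641 - 5r = 436 + 5.25r. Rearranging, 10.25r = 205, hence r* = 20.
Substitute back: Q* = 641 - 5(20) = 541.
Demand choke price (Qd = 0): r = 641/5 = 128.2. Consumer surplus = ½ × (128.2 - 20) × 541 = 29268.1.

Consumer surplus = 29268.1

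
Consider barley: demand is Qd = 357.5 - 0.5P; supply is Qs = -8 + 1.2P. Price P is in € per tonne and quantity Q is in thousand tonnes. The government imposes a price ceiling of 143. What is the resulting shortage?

Evaluating both curves at the ceiling price 143 gives Qd = 286, Qs = 163.6.
Shortage = Qd - Qs = 286 - 163.6 = 122.4.

Shortage = 122.4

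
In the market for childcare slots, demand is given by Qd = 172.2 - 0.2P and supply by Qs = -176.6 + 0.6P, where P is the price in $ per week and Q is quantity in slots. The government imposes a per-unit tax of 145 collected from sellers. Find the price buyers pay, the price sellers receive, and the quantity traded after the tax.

P_b = 544.75, P_s = 399.75, Q = 63.25

With a tax of 145 on sellers, they supply based on the net price P_s = P_b - 145, so Qs = -263.6 + 0.6P_b.
Set Qd = Qs: 172.2 - 0.2P_b = -263.6 + 0.6P_b, so 435.8 = 0.8P_b and P_b = 544.75.
Then P_s = 544.75 - 145 = 399.75 and Q = 172.2 - 0.2(544.75) = 63.25.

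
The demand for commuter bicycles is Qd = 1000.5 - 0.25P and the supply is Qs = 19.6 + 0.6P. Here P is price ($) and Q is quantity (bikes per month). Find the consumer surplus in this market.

Consumer surplus = 1013888

The market clears where 1000.5 - 0.25P = 19.6 + 0.6P. Rearranging, 0.85P = 980.9, hence P* = 1154.
Then Q* = 1000.5 - 0.25(1154) = 712.
Demand choke price (Qd = 0): P = 1000.5/0.25 = 4002. Consumer surplus = ½ × (4002 - 1154) × 712 = 1013888.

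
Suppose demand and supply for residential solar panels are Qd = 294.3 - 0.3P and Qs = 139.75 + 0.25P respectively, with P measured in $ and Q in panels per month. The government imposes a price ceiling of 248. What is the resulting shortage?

Shortage = 18.15

With P fixed at 248, quantity demanded is 219.9 and quantity supplied is 201.75.
Shortage = Qd - Qs = 219.9 - 201.75 = 18.15.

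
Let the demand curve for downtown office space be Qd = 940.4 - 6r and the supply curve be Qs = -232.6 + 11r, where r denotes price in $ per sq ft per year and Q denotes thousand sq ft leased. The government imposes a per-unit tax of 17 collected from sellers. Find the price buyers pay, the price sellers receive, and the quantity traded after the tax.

r_b = 80, r_s = 63, Q = 460.4

The tax drives a wedge r_b - r_s = 17. Substituting r_s = r_b - 17 into supply: Qs = -419.6 + 11r_b.
Market clearing requires 940.4 - 6r_b = -419.6 + 11r_b; hence 1360 = 17r_b and r_b = 80.
So r_s = 63 and the quantity traded is Q = 940.4 - 6(80) = 460.4.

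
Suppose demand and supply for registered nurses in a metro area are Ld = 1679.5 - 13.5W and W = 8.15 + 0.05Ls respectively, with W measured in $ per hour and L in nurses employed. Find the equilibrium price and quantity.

Inverting to quantity form: Ls = -163 + 20W.
At equilibrium Ld = Ls, so 1679.5 - 13.5W = -163 + 20W; collecting terms, 1842.5 = 33.5W and W* = 55.
From the demand curve, L* = 1679.5 - 13.5(55) = 937.

W* = 55, L* = 937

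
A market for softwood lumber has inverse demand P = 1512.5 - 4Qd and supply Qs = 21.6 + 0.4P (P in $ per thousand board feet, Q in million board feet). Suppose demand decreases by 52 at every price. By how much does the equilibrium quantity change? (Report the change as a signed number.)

Solving each curve for Q: Qd = 378.125 - 0.25P.
At equilibrium Qd = Qs, so 378.125 - 0.25P = 21.6 + 0.4P; collecting terms, 356.525 = 0.65P and P* = 548.5.
Plugging P* into demand: Q* = 378.125 - 0.25(548.5) = 241.
After the shift, demand is Qd = 326.125 - 0.25P.
New equilibrium: 304.525 = 0.65P, so P = 468.5 and Q = 209.
ΔQ = 209 - 241 = -32.

ΔQ = -32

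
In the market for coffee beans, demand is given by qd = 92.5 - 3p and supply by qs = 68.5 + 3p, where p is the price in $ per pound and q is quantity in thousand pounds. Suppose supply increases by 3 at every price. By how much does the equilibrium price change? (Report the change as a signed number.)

Set qd = qs: 92.5 - 3p = 68.5 + 3p, so 24 = 6p and p* = 4.
From the demand curve, q* = 92.5 - 3(4) = 80.5.
After the shift, supply is qs = 71.5 + 3p.
New equilibrium: 21 = 6p, so p = 3.5 and q = 82.
Δp = 3.5 - 4 = -0.5.

Δp = -0.5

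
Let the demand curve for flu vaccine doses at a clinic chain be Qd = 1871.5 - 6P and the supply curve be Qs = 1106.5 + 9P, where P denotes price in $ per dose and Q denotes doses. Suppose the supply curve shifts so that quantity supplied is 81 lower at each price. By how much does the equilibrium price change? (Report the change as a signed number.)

Set Qd = Qs: 1871.5 - 6P = 1106.5 + 9P, so 765 = 15P and P* = 51.
From the demand curve, Q* = 1871.5 - 6(51) = 1565.5.
After the shift, supply is Qs = 1025.5 + 9P.
New equilibrium: 846 = 15P, so P = 56.4 and Q = 1533.1.
ΔP = 56.4 - 51 = 5.4.

ΔP = 5.4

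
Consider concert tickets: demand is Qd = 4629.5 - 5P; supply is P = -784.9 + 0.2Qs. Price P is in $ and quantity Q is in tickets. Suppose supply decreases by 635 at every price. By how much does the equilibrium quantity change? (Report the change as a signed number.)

In direct form, Qs = 3924.5 + 5P.
Set Qd = Qs: 4629.5 - 5P = 3924.5 + 5P, so 705 = 10P and P* = 70.5.
Substitute back: Q* = 4629.5 - 5(70.5) = 4277.
After the shift, supply is Qs = 3289.5 + 5P.
New equilibrium: 1340 = 10P, so P = 134 and Q = 3959.5.
ΔQ = 3959.5 - 4277 = -317.5.

ΔQ = -317.5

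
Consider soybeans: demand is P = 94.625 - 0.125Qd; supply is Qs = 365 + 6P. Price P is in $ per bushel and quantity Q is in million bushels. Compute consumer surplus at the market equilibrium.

In direct form, Qd = 757 - 8P.
The market clears where 757 - 8P = 365 + 6P. Rearranging, 14P = 392, hence P* = 28.
From the demand curve, Q* = 757 - 8(28) = 533.
Demand choke price (Qd = 0): P = 757/8 = 94.625. Consumer surplus = ½ × (94.625 - 28) × 533 = 17755.5625.

Consumer surplus = 17755.5625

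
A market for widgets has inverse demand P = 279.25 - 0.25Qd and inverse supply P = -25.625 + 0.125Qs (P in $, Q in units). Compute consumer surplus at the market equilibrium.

Solving each curve for Q: Qd = 1117 - 4P and Qs = 205 + 8P.
Set Qd = Qs: 1117 - 4P = 205 + 8P, so 912 = 12P and P* = 76.
From the demand curve, Q* = 1117 - 4(76) = 813.
Demand choke price (Qd = 0): P = 1117/4 = 279.25. Consumer surplus = ½ × (279.25 - 76) × 813 = 82621.125.

Consumer surplus = 82621.125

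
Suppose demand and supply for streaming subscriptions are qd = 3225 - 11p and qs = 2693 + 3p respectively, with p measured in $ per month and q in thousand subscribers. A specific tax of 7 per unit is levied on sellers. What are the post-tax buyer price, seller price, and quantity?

The tax drives a wedge p_b - p_s = 7. Substituting p_s = p_b - 7 into supply: qs = 2672 + 3p_b.
Market clearing requires 3225 - 11p_b = 2672 + 3p_b; hence 553 = 14p_b and p_b = 39.5.
Then p_s = 39.5 - 7 = 32.5 and q = 3225 - 11(39.5) = 2790.5.

p_b = 39.5, p_s = 32.5, q = 2790.5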